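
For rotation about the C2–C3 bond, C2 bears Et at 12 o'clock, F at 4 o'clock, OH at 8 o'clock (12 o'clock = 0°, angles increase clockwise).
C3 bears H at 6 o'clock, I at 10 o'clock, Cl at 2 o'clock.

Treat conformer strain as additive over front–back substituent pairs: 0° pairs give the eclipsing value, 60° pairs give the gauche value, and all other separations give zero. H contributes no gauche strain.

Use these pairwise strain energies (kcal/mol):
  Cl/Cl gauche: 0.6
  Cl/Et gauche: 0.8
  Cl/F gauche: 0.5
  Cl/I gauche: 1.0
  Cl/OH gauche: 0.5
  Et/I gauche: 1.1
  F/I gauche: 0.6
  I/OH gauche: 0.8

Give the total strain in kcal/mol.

This conformer (staggered): Et(0°)/I(300°) gauche 1.1; Et(0°)/Cl(60°) gauche 0.8; F(120°)/Cl(60°) gauche 0.5; OH(240°)/I(300°) gauche 0.8 → 3.2 kcal/mol.

3.2 kcal/mol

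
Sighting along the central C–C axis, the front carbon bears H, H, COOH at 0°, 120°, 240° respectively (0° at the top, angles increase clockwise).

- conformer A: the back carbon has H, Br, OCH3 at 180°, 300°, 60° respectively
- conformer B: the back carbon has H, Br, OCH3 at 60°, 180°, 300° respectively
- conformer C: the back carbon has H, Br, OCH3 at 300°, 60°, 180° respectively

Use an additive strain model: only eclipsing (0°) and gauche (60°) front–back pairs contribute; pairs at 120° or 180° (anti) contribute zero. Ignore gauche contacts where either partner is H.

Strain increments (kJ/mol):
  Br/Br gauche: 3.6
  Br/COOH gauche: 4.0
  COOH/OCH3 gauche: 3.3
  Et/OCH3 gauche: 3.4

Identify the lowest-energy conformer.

A is staggered. COOH at 240° is gauche with Br at 300° (4.0). Total 4.0 kJ/mol.
B is staggered. COOH at 240° is gauche with Br at 180° (4.0); COOH at 240° is gauche with OCH3 at 300° (3.3). Total 7.3 kJ/mol.
C is staggered. COOH at 240° is gauche with OCH3 at 180° (3.3). Total 3.3 kJ/mol.
C has the lowest total (3.3 kJ/mol).

C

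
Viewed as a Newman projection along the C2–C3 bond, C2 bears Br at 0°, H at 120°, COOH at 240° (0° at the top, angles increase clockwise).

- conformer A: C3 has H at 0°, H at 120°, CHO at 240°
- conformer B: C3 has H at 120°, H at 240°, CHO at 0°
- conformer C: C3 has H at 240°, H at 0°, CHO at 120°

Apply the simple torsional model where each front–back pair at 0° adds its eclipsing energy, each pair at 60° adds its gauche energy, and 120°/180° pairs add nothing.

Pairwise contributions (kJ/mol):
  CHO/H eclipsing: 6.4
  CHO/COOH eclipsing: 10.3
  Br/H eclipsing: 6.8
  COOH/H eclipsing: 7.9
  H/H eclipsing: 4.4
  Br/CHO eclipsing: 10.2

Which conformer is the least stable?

A (eclipsed): Br–H eclipsed, H–H eclipsed, COOH–CHO eclipsed; 6.8 + 4.4 + 10.3 = 21.5 kJ/mol.
B (eclipsed): Br–CHO eclipsed, H–H eclipsed, COOH–H eclipsed; 10.2 + 4.4 + 7.9 = 22.5 kJ/mol.
C (eclipsed): Br–H eclipsed, H–CHO eclipsed, COOH–H eclipsed; 6.8 + 6.4 + 7.9 = 21.1 kJ/mol.
B has the highest total (22.5 kJ/mol).

B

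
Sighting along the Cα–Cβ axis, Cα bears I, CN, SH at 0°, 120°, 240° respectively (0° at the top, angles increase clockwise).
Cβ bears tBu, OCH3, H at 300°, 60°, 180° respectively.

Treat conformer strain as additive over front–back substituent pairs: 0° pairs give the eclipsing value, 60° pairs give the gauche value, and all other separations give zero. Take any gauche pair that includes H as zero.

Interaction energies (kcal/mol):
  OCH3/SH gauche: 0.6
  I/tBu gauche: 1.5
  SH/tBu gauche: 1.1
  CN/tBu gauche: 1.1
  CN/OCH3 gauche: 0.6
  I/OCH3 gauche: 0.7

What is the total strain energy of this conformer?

This conformer (staggered): I(0°)/tBu(300°) gauche 1.5; I(0°)/OCH3(60°) gauche 0.7; CN(120°)/OCH3(60°) gauche 0.6; SH(240°)/tBu(300°) gauche 1.1 → 3.9 kcal/mol.

3.9 kcal/mol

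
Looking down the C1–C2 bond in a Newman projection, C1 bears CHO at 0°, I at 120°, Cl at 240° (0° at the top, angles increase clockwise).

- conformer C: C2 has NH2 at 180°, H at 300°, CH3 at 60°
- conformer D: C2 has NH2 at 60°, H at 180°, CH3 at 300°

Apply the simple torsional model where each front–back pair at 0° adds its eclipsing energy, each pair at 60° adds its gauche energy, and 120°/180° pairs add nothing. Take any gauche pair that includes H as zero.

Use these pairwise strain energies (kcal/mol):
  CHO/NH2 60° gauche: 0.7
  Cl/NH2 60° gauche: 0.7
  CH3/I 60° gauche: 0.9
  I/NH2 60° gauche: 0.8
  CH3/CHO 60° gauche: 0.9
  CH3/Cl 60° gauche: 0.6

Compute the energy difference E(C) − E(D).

C is staggered. CHO at 0° is gauche with CH3 at 60° (0.9); I at 120° is gauche with NH2 at 180° (0.8); I at 120° is gauche with CH3 at 60° (0.9); Cl at 240° is gauche with NH2 at 180° (0.7). Total 3.3 kcal/mol.
D is staggered. CHO at 0° is gauche with NH2 at 60° (0.7); CHO at 0° is gauche with CH3 at 300° (0.9); I at 120° is gauche with NH2 at 60° (0.8); Cl at 240° is gauche with CH3 at 300° (0.6). Total 3.0 kcal/mol.
E(C) − E(D) = 3.3 − 3.0 = +0.3 kcal/mol.

+0.3 kcal/mol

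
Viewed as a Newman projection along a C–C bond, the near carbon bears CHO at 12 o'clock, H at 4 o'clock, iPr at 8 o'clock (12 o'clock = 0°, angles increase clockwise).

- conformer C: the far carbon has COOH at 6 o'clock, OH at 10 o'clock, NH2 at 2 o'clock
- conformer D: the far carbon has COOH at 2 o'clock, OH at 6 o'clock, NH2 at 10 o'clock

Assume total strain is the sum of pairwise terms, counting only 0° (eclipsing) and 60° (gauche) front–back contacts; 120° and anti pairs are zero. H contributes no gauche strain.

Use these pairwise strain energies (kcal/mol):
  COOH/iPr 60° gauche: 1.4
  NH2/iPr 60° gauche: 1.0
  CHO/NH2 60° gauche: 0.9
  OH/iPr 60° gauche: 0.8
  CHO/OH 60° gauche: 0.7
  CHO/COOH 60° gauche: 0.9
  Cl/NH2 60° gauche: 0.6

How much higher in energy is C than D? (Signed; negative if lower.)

C (staggered): CHO(0°)/OH(300°) gauche 0.7; CHO(0°)/NH2(60°) gauche 0.9; iPr(240°)/COOH(180°) gauche 1.4; iPr(240°)/OH(300°) gauche 0.8 → 3.8 kcal/mol.
D (staggered): CHO(0°)/COOH(60°) gauche 0.9; CHO(0°)/NH2(300°) gauche 0.9; iPr(240°)/OH(180°) gauche 0.8; iPr(240°)/NH2(300°) gauche 1.0 → 3.6 kcal/mol.
E(C) − E(D) = 3.8 − 3.6 = +0.2 kcal/mol.

+0.2 kcal/mol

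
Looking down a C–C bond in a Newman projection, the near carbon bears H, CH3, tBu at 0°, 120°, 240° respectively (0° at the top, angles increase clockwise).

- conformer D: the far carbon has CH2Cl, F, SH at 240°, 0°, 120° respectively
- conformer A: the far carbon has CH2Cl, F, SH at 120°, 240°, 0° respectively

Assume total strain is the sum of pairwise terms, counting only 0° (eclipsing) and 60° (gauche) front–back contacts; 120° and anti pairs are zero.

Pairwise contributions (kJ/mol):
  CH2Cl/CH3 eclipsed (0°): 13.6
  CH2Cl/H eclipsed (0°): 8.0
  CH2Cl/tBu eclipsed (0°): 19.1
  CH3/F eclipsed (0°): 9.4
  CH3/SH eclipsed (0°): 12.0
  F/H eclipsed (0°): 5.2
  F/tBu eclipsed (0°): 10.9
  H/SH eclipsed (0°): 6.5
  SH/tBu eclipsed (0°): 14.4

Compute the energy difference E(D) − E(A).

D is eclipsed. H at 0° is eclipsed with F at 0° (5.2); CH3 at 120° is eclipsed with SH at 120° (12.0); tBu at 240° is eclipsed with CH2Cl at 240° (19.1). Total 36.3 kJ/mol.
A is eclipsed. H at 0° is eclipsed with SH at 0° (6.5); CH3 at 120° is eclipsed with CH2Cl at 120° (13.6); tBu at 240° is eclipsed with F at 240° (10.9). Total 31.0 kJ/mol.
E(D) − E(A) = 36.3 − 31.0 = +5.3 kJ/mol.

+5.3 kJ/mol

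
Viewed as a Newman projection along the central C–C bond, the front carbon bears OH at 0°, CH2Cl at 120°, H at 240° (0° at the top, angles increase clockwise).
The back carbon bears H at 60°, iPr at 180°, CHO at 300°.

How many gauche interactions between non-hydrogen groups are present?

Non-H gauche pairs: OH(0°)/CHO(300°); CH2Cl(120°)/iPr(180°) — 2 interactions.

2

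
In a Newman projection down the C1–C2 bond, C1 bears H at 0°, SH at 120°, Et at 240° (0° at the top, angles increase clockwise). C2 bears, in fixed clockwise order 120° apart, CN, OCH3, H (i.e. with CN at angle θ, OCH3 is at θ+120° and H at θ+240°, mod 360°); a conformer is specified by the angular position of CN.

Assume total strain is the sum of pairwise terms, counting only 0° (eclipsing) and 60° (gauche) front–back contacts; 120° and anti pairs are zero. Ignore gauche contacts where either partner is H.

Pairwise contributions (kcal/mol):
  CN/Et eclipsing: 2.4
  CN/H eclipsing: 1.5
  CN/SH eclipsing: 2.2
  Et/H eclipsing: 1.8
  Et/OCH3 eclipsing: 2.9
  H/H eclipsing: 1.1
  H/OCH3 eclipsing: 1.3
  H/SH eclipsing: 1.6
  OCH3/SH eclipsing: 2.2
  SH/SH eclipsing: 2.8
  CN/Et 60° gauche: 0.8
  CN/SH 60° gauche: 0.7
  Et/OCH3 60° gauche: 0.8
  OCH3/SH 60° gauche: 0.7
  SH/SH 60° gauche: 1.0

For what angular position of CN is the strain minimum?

CN at 0° (eclipsed): H(0°)/CN(0°) eclipsed 1.5; SH(120°)/OCH3(120°) eclipsed 2.2; Et(240°)/H(240°) eclipsed 1.8 → 5.5 kcal/mol.
CN at 60° (staggered): SH(120°)/CN(60°) gauche 0.7; SH(120°)/OCH3(180°) gauche 0.7; Et(240°)/OCH3(180°) gauche 0.8 → 2.2 kcal/mol.
CN at 120° (eclipsed): H(0°)/H(0°) eclipsed 1.1; SH(120°)/CN(120°) eclipsed 2.2; Et(240°)/OCH3(240°) eclipsed 2.9 → 6.2 kcal/mol.
CN at 180° (staggered): SH(120°)/CN(180°) gauche 0.7; Et(240°)/CN(180°) gauche 0.8; Et(240°)/OCH3(300°) gauche 0.8 → 2.3 kcal/mol.
CN at 240° (eclipsed): H(0°)/OCH3(0°) eclipsed 1.3; SH(120°)/H(120°) eclipsed 1.6; Et(240°)/CN(240°) eclipsed 2.4 → 5.3 kcal/mol.
CN at 300° (staggered): SH(120°)/OCH3(60°) gauche 0.7; Et(240°)/CN(300°) gauche 0.8 → 1.5 kcal/mol.
The minimum (1.5 kcal/mol) occurs with CN at 300°.

300°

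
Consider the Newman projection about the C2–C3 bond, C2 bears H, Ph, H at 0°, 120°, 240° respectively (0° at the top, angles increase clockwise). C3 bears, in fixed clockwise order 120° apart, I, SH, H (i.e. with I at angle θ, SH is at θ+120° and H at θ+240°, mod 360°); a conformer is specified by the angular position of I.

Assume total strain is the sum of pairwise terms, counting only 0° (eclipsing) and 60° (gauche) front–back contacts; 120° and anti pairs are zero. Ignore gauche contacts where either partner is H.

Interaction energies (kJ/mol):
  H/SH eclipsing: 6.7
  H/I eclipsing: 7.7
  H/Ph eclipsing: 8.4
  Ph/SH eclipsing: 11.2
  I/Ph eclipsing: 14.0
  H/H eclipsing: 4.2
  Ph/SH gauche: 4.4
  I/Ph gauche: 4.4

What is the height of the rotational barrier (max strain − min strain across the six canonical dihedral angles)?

20.5 kJ/mol

I at 0° (eclipsed): H–I eclipsed, Ph–SH eclipsed, H–H eclipsed; 7.7 + 11.2 + 4.2 = 23.1 kJ/mol.
I at 60° (staggered): Ph–I gauche, Ph–SH gauche; 4.4 + 4.4 = 8.8 kJ/mol.
I at 120° (eclipsed): H–H eclipsed, Ph–I eclipsed, H–SH eclipsed; 4.2 + 14.0 + 6.7 = 24.9 kJ/mol.
I at 180° (staggered): Ph–I gauche; 4.4 = 4.4 kJ/mol.
I at 240° (eclipsed): H–SH eclipsed, Ph–H eclipsed, H–I eclipsed; 6.7 + 8.4 + 7.7 = 22.8 kJ/mol.
I at 300° (staggered): Ph–SH gauche; 4.4 = 4.4 kJ/mol.
Max at 120° (24.9 kJ/mol), min at 180° (4.4 kJ/mol); barrier = 20.5 kJ/mol.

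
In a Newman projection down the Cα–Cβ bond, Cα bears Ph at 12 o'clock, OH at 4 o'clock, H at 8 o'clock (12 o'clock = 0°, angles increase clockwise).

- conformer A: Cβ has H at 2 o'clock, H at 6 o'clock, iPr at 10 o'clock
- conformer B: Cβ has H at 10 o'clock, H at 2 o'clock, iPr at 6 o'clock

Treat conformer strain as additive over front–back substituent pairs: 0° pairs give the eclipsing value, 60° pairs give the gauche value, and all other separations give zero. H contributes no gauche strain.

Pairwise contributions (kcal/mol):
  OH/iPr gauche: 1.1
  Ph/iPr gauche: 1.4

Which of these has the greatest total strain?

A

A (staggered): Ph–iPr gauche; 1.4 = 1.4 kcal/mol.
B (staggered): OH–iPr gauche; 1.1 = 1.1 kcal/mol.
A has the highest total (1.4 kcal/mol).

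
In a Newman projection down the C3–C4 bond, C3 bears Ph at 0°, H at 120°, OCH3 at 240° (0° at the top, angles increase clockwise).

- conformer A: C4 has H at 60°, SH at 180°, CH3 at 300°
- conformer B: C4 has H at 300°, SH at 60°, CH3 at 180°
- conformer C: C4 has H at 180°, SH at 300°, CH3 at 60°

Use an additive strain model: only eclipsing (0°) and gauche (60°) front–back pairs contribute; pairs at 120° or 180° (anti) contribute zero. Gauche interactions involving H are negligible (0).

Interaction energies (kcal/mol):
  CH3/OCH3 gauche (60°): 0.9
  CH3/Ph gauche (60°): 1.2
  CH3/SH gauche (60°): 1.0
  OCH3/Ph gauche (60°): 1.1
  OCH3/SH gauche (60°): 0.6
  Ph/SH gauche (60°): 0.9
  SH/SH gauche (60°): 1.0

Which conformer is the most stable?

B

A (staggered): Ph(0°)/CH3(300°) gauche 1.2; OCH3(240°)/SH(180°) gauche 0.6; OCH3(240°)/CH3(300°) gauche 0.9 → 2.7 kcal/mol.
B (staggered): Ph(0°)/SH(60°) gauche 0.9; OCH3(240°)/CH3(180°) gauche 0.9 → 1.8 kcal/mol.
C (staggered): Ph(0°)/SH(300°) gauche 0.9; Ph(0°)/CH3(60°) gauche 1.2; OCH3(240°)/SH(300°) gauche 0.6 → 2.7 kcal/mol.
B has the lowest total (1.8 kcal/mol).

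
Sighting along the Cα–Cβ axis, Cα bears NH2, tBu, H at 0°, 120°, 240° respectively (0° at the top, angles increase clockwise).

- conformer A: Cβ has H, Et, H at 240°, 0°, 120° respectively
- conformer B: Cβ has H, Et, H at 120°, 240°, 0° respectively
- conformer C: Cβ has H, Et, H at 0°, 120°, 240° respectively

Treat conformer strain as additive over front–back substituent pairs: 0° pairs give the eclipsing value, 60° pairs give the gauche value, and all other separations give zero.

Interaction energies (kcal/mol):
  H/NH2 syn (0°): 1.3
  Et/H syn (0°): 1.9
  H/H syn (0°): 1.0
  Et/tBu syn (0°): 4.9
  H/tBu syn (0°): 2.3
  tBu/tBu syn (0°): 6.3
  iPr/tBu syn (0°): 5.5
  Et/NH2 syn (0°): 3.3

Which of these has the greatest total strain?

C

A (eclipsed): NH2–Et eclipsed, tBu–H eclipsed, H–H eclipsed; 3.3 + 2.3 + 1.0 = 6.6 kcal/mol.
B (eclipsed): NH2–H eclipsed, tBu–H eclipsed, H–Et eclipsed; 1.3 + 2.3 + 1.9 = 5.5 kcal/mol.
C (eclipsed): NH2–H eclipsed, tBu–Et eclipsed, H–H eclipsed; 1.3 + 4.9 + 1.0 = 7.2 kcal/mol.
C has the highest total (7.2 kcal/mol).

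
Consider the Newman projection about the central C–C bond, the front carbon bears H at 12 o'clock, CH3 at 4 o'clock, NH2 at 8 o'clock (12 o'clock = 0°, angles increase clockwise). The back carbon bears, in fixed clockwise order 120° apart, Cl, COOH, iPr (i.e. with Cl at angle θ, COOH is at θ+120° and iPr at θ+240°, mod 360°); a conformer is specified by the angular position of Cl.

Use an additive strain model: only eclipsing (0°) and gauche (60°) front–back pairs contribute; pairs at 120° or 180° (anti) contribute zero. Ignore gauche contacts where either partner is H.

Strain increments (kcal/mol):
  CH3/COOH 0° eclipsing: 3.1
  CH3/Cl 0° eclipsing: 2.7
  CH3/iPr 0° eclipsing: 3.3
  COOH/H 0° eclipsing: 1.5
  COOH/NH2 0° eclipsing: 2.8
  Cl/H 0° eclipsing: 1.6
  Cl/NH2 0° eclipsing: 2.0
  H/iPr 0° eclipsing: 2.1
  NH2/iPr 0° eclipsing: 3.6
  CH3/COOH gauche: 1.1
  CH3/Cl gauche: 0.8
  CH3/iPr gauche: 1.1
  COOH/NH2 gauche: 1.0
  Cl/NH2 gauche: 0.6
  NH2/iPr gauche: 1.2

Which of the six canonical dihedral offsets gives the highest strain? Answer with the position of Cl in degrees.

Cl at 0° (eclipsed): H–Cl eclipsed, CH3–COOH eclipsed, NH2–iPr eclipsed; 1.6 + 3.1 + 3.6 = 8.3 kcal/mol.
Cl at 60° (staggered): CH3–Cl gauche, CH3–COOH gauche, NH2–COOH gauche, NH2–iPr gauche; 0.8 + 1.1 + 1.0 + 1.2 = 4.1 kcal/mol.
Cl at 120° (eclipsed): H–iPr eclipsed, CH3–Cl eclipsed, NH2–COOH eclipsed; 2.1 + 2.7 + 2.8 = 7.6 kcal/mol.
Cl at 180° (staggered): CH3–Cl gauche, CH3–iPr gauche, NH2–Cl gauche, NH2–COOH gauche; 0.8 + 1.1 + 0.6 + 1.0 = 3.5 kcal/mol.
Cl at 240° (eclipsed): H–COOH eclipsed, CH3–iPr eclipsed, NH2–Cl eclipsed; 1.5 + 3.3 + 2.0 = 6.8 kcal/mol.
Cl at 300° (staggered): CH3–COOH gauche, CH3–iPr gauche, NH2–Cl gauche, NH2–iPr gauche; 1.1 + 1.1 + 0.6 + 1.2 = 4.0 kcal/mol.
The maximum (8.3 kcal/mol) occurs with Cl at 0°.

0°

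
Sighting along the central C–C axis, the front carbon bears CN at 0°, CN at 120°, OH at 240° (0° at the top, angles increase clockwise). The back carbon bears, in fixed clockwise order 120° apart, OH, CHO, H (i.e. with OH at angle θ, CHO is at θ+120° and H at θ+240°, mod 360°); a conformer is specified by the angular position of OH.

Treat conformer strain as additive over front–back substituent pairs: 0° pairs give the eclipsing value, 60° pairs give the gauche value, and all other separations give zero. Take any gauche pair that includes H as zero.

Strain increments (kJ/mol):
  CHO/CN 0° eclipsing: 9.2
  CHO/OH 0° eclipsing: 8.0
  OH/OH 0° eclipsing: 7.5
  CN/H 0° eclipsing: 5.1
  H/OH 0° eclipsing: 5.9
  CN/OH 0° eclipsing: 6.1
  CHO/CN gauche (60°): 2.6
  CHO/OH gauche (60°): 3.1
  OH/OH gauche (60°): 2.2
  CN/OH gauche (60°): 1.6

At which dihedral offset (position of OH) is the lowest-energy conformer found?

OH at 0° (eclipsed): CN(0°)/OH(0°) eclipsed 6.1; CN(120°)/CHO(120°) eclipsed 9.2; OH(240°)/H(240°) eclipsed 5.9 → 21.2 kJ/mol.
OH at 60° (staggered): CN(0°)/OH(60°) gauche 1.6; CN(120°)/OH(60°) gauche 1.6; CN(120°)/CHO(180°) gauche 2.6; OH(240°)/CHO(180°) gauche 3.1 → 8.9 kJ/mol.
OH at 120° (eclipsed): CN(0°)/H(0°) eclipsed 5.1; CN(120°)/OH(120°) eclipsed 6.1; OH(240°)/CHO(240°) eclipsed 8.0 → 19.2 kJ/mol.
OH at 180° (staggered): CN(0°)/CHO(300°) gauche 2.6; CN(120°)/OH(180°) gauche 1.6; OH(240°)/OH(180°) gauche 2.2; OH(240°)/CHO(300°) gauche 3.1 → 9.5 kJ/mol.
OH at 240° (eclipsed): CN(0°)/CHO(0°) eclipsed 9.2; CN(120°)/H(120°) eclipsed 5.1; OH(240°)/OH(240°) eclipsed 7.5 → 21.8 kJ/mol.
OH at 300° (staggered): CN(0°)/OH(300°) gauche 1.6; CN(0°)/CHO(60°) gauche 2.6; CN(120°)/CHO(60°) gauche 2.6; OH(240°)/OH(300°) gauche 2.2 → 9.0 kJ/mol.
The minimum (8.9 kJ/mol) occurs with OH at 60°.

60°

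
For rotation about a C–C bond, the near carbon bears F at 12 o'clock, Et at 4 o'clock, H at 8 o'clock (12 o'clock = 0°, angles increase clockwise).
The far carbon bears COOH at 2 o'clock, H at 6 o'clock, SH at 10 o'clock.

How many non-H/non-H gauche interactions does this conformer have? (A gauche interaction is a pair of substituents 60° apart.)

Non-H gauche pairs: F(0°)/COOH(60°); F(0°)/SH(300°); Et(120°)/COOH(60°) — 3 interactions.

3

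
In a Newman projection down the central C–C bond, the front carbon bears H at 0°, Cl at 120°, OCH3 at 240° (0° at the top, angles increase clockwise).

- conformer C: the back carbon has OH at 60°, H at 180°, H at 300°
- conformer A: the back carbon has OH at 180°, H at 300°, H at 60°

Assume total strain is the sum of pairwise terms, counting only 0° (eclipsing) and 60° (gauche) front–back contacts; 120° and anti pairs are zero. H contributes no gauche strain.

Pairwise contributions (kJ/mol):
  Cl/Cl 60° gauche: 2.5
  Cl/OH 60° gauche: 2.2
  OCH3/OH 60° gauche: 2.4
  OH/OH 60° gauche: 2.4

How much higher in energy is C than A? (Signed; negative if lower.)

-2.4 kJ/mol

C (staggered): Cl–OH gauche; 2.2 = 2.2 kJ/mol.
A (staggered): Cl–OH gauche, OCH3–OH gauche; 2.2 + 2.4 = 4.6 kJ/mol.
E(C) − E(A) = 2.2 − 4.6 = -2.4 kJ/mol.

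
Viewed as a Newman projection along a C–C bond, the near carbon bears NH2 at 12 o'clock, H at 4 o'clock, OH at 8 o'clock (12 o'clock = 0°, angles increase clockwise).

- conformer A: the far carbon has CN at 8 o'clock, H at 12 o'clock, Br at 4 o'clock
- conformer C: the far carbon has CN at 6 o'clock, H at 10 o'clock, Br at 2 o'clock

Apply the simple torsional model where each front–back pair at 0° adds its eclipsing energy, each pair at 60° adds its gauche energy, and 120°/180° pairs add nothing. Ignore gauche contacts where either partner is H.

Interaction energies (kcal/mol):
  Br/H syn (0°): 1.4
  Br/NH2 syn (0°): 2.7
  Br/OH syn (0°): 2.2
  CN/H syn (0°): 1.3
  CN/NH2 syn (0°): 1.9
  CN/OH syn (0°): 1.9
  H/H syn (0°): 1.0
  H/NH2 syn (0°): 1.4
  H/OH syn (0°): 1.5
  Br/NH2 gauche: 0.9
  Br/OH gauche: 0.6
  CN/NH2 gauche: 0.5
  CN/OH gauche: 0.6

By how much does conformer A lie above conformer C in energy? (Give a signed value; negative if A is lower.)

+3.2 kcal/mol

A (eclipsed): NH2–H eclipsed, H–Br eclipsed, OH–CN eclipsed; 1.4 + 1.4 + 1.9 = 4.7 kcal/mol.
C (staggered): NH2–Br gauche, OH–CN gauche; 0.9 + 0.6 = 1.5 kcal/mol.
E(A) − E(C) = 4.7 − 1.5 = +3.2 kcal/mol.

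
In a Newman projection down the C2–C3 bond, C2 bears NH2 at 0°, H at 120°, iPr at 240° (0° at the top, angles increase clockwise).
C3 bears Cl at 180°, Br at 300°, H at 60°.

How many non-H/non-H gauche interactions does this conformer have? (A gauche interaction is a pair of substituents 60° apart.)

3

Non-H gauche pairs: NH2(0°)/Br(300°); iPr(240°)/Cl(180°); iPr(240°)/Br(300°) — 3 interactions.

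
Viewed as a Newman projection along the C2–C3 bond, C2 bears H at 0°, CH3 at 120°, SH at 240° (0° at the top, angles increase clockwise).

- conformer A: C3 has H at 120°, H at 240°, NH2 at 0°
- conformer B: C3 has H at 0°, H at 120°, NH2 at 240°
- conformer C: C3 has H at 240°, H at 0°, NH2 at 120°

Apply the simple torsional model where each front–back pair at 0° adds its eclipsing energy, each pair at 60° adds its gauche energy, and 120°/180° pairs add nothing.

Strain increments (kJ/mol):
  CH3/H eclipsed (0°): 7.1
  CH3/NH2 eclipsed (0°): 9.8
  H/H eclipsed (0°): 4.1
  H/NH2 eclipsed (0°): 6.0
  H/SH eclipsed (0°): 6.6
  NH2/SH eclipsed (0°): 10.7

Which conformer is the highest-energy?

A is eclipsed. H at 0° is eclipsed with NH2 at 0° (6.0); CH3 at 120° is eclipsed with H at 120° (7.1); SH at 240° is eclipsed with H at 240° (6.6). Total 19.7 kJ/mol.
B is eclipsed. H at 0° is eclipsed with H at 0° (4.1); CH3 at 120° is eclipsed with H at 120° (7.1); SH at 240° is eclipsed with NH2 at 240° (10.7). Total 21.9 kJ/mol.
C is eclipsed. H at 0° is eclipsed with H at 0° (4.1); CH3 at 120° is eclipsed with NH2 at 120° (9.8); SH at 240° is eclipsed with H at 240° (6.6). Total 20.5 kJ/mol.
B has the highest total (21.9 kJ/mol).

B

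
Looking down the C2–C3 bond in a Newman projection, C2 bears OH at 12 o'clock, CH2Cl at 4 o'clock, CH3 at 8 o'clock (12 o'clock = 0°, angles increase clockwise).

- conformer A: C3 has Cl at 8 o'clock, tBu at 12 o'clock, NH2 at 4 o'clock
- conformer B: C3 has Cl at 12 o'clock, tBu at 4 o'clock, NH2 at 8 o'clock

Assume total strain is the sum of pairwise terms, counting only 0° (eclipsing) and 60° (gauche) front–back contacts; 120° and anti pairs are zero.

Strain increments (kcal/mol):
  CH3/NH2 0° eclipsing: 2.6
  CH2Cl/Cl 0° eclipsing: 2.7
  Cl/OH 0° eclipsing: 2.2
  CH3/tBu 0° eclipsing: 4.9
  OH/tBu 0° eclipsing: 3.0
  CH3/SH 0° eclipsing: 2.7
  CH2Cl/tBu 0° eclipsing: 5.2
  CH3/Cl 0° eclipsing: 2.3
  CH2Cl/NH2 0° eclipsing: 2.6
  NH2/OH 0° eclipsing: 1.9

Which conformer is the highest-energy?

A (eclipsed): OH(0°)/tBu(0°) eclipsed 3.0; CH2Cl(120°)/NH2(120°) eclipsed 2.6; CH3(240°)/Cl(240°) eclipsed 2.3 → 7.9 kcal/mol.
B (eclipsed): OH(0°)/Cl(0°) eclipsed 2.2; CH2Cl(120°)/tBu(120°) eclipsed 5.2; CH3(240°)/NH2(240°) eclipsed 2.6 → 10.0 kcal/mol.
B has the highest total (10.0 kcal/mol).

B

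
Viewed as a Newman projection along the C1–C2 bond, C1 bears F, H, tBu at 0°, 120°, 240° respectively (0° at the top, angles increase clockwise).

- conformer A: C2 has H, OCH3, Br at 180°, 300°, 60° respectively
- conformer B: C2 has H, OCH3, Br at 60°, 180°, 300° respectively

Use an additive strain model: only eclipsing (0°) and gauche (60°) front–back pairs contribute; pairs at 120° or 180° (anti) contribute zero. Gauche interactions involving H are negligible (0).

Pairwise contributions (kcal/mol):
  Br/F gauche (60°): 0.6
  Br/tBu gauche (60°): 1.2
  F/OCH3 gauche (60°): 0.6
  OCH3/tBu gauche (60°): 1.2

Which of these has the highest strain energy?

A (staggered): F–OCH3 gauche, F–Br gauche, tBu–OCH3 gauche; 0.6 + 0.6 + 1.2 = 2.4 kcal/mol.
B (staggered): F–Br gauche, tBu–OCH3 gauche, tBu–Br gauche; 0.6 + 1.2 + 1.2 = 3.0 kcal/mol.
B has the highest total (3.0 kcal/mol).

B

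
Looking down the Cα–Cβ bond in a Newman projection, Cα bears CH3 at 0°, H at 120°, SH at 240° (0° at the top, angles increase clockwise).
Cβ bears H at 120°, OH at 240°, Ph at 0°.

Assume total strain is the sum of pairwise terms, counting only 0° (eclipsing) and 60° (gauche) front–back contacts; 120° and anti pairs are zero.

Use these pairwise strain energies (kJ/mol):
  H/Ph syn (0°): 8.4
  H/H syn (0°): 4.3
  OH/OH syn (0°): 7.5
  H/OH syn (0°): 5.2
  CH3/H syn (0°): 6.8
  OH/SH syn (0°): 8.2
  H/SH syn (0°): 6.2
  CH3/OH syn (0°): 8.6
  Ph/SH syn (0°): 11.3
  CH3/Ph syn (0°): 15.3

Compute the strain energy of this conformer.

27.8 kJ/mol

This conformer (eclipsed): CH3(0°)/Ph(0°) eclipsed 15.3; H(120°)/H(120°) eclipsed 4.3; SH(240°)/OH(240°) eclipsed 8.2 → 27.8 kJ/mol.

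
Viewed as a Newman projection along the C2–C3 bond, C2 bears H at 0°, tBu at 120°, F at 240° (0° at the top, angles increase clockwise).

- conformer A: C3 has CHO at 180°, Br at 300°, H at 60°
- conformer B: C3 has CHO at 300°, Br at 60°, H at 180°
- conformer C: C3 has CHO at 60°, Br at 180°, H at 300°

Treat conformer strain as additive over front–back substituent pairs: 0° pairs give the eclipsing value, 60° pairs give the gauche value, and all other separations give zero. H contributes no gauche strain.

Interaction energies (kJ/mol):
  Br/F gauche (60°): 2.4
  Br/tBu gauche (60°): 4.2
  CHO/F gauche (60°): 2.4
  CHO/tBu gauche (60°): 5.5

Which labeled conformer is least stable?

A (staggered): tBu(120°)/CHO(180°) gauche 5.5; F(240°)/CHO(180°) gauche 2.4; F(240°)/Br(300°) gauche 2.4 → 10.3 kJ/mol.
B (staggered): tBu(120°)/Br(60°) gauche 4.2; F(240°)/CHO(300°) gauche 2.4 → 6.6 kJ/mol.
C (staggered): tBu(120°)/CHO(60°) gauche 5.5; tBu(120°)/Br(180°) gauche 4.2; F(240°)/Br(180°) gauche 2.4 → 12.1 kJ/mol.
C has the highest total (12.1 kJ/mol).

C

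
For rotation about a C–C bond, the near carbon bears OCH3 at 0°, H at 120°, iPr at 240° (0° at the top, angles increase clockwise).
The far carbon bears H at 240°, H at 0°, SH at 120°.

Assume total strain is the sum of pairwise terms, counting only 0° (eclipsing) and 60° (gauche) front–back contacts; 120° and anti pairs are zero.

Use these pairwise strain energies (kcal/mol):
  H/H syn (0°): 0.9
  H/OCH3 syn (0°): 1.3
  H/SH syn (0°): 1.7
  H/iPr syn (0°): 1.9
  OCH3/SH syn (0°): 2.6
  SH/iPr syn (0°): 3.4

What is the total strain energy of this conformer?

4.9 kcal/mol

This conformer (eclipsed): OCH3–H eclipsed, H–SH eclipsed, iPr–H eclipsed; 1.3 + 1.7 + 1.9 = 4.9 kcal/mol.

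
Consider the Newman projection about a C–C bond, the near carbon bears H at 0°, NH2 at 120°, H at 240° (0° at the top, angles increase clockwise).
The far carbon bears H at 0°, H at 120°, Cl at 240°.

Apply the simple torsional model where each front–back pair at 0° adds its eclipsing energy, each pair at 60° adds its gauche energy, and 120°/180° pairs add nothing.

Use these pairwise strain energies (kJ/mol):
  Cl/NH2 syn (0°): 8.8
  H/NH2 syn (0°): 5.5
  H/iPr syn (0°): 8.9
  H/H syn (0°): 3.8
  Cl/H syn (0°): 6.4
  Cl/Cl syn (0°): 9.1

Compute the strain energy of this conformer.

15.7 kJ/mol

This conformer is eclipsed. H at 0° is eclipsed with H at 0° (3.8); NH2 at 120° is eclipsed with H at 120° (5.5); H at 240° is eclipsed with Cl at 240° (6.4). Total 15.7 kJ/mol.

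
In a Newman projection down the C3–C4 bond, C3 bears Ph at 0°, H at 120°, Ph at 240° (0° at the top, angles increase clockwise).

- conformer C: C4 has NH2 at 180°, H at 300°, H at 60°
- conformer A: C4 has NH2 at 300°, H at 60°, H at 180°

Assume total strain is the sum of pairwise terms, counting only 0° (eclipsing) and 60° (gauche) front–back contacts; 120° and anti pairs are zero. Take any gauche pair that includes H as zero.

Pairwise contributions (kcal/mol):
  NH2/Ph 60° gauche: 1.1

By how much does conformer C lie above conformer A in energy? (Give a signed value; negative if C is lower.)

C is staggered. Ph at 240° is gauche with NH2 at 180° (1.1). Total 1.1 kcal/mol.
A is staggered. Ph at 0° is gauche with NH2 at 300° (1.1); Ph at 240° is gauche with NH2 at 300° (1.1). Total 2.2 kcal/mol.
E(C) − E(A) = 1.1 − 2.2 = -1.1 kcal/mol.

-1.1 kcal/mol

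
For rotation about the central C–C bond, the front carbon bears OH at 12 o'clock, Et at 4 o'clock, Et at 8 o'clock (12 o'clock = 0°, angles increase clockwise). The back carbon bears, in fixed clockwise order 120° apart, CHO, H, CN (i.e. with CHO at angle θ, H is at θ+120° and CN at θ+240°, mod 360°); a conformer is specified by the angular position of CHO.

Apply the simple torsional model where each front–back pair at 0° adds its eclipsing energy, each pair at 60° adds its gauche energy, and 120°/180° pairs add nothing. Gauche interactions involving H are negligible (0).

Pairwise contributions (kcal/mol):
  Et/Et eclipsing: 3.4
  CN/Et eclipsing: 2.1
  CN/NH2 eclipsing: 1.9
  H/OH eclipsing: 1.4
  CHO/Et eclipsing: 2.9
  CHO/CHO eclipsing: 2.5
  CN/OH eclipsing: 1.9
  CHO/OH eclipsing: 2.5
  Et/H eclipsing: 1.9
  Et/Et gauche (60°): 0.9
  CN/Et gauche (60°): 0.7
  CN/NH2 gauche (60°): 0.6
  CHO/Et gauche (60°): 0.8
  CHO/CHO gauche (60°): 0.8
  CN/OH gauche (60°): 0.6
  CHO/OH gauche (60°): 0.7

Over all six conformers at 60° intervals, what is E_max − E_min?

3.9 kcal/mol

CHO at 0° (eclipsed): OH–CHO eclipsed, Et–H eclipsed, Et–CN eclipsed; 2.5 + 1.9 + 2.1 = 6.5 kcal/mol.
CHO at 60° (staggered): OH–CHO gauche, OH–CN gauche, Et–CHO gauche, Et–CN gauche; 0.7 + 0.6 + 0.8 + 0.7 = 2.8 kcal/mol.
CHO at 120° (eclipsed): OH–CN eclipsed, Et–CHO eclipsed, Et–H eclipsed; 1.9 + 2.9 + 1.9 = 6.7 kcal/mol.
CHO at 180° (staggered): OH–CN gauche, Et–CHO gauche, Et–CN gauche, Et–CHO gauche; 0.6 + 0.8 + 0.7 + 0.8 = 2.9 kcal/mol.
CHO at 240° (eclipsed): OH–H eclipsed, Et–CN eclipsed, Et–CHO eclipsed; 1.4 + 2.1 + 2.9 = 6.4 kcal/mol.
CHO at 300° (staggered): OH–CHO gauche, Et–CN gauche, Et–CHO gauche, Et–CN gauche; 0.7 + 0.7 + 0.8 + 0.7 = 2.9 kcal/mol.
Max at 120° (6.7 kcal/mol), min at 60° (2.8 kcal/mol); barrier = 3.9 kcal/mol.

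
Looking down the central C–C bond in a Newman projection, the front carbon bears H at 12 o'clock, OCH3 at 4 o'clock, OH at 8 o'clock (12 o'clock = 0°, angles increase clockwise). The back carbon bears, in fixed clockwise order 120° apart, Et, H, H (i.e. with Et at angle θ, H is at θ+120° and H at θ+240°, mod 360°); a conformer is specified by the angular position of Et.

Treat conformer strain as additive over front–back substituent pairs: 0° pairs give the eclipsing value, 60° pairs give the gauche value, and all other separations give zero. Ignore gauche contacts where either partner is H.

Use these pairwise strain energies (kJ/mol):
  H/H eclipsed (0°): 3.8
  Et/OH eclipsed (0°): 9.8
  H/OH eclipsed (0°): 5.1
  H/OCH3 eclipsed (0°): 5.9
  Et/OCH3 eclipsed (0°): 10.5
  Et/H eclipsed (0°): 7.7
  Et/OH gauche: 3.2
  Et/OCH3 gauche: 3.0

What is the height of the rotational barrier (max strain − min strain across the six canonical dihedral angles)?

Et at 0° (eclipsed): H(0°)/Et(0°) eclipsed 7.7; OCH3(120°)/H(120°) eclipsed 5.9; OH(240°)/H(240°) eclipsed 5.1 → 18.7 kJ/mol.
Et at 60° (staggered): OCH3(120°)/Et(60°) gauche 3.0 → 3.0 kJ/mol.
Et at 120° (eclipsed): H(0°)/H(0°) eclipsed 3.8; OCH3(120°)/Et(120°) eclipsed 10.5; OH(240°)/H(240°) eclipsed 5.1 → 19.4 kJ/mol.
Et at 180° (staggered): OCH3(120°)/Et(180°) gauche 3.0; OH(240°)/Et(180°) gauche 3.2 → 6.2 kJ/mol.
Et at 240° (eclipsed): H(0°)/H(0°) eclipsed 3.8; OCH3(120°)/H(120°) eclipsed 5.9; OH(240°)/Et(240°) eclipsed 9.8 → 19.5 kJ/mol.
Et at 300° (staggered): OH(240°)/Et(300°) gauche 3.2 → 3.2 kJ/mol.
Max at 240° (19.5 kJ/mol), min at 60° (3.0 kJ/mol); barrier = 16.5 kJ/mol.

16.5 kJ/mol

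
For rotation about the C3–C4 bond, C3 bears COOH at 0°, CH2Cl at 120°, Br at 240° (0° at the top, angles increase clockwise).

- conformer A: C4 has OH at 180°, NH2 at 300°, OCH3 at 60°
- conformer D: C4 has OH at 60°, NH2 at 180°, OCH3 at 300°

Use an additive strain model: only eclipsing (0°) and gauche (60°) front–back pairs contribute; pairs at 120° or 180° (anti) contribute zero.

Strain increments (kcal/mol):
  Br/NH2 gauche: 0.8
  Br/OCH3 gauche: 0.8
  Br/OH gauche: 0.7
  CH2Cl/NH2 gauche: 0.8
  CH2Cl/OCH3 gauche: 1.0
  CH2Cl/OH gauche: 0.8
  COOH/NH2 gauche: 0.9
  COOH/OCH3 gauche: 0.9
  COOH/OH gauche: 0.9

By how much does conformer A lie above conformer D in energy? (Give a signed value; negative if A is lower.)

+0.1 kcal/mol

A is staggered. COOH at 0° is gauche with NH2 at 300° (0.9); COOH at 0° is gauche with OCH3 at 60° (0.9); CH2Cl at 120° is gauche with OH at 180° (0.8); CH2Cl at 120° is gauche with OCH3 at 60° (1.0); Br at 240° is gauche with OH at 180° (0.7); Br at 240° is gauche with NH2 at 300° (0.8). Total 5.1 kcal/mol.
D is staggered. COOH at 0° is gauche with OH at 60° (0.9); COOH at 0° is gauche with OCH3 at 300° (0.9); CH2Cl at 120° is gauche with OH at 60° (0.8); CH2Cl at 120° is gauche with NH2 at 180° (0.8); Br at 240° is gauche with NH2 at 180° (0.8); Br at 240° is gauche with OCH3 at 300° (0.8). Total 5.0 kcal/mol.
E(A) − E(D) = 5.1 − 5.0 = +0.1 kcal/mol.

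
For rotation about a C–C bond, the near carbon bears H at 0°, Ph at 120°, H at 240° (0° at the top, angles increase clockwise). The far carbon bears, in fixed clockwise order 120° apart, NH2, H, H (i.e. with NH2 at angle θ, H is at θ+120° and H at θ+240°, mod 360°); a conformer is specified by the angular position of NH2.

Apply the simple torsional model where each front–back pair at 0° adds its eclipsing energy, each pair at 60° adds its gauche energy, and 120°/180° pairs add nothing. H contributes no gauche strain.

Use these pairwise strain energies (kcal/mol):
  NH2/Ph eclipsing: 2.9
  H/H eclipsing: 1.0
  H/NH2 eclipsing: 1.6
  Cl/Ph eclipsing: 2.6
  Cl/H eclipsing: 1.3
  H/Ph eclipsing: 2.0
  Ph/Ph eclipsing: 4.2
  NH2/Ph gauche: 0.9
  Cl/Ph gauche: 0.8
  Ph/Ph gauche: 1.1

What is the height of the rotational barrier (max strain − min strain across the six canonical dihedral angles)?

4.9 kcal/mol

NH2 at 0° (eclipsed): H–NH2 eclipsed, Ph–H eclipsed, H–H eclipsed; 1.6 + 2.0 + 1.0 = 4.6 kcal/mol.
NH2 at 60° (staggered): Ph–NH2 gauche; 0.9 = 0.9 kcal/mol.
NH2 at 120° (eclipsed): H–H eclipsed, Ph–NH2 eclipsed, H–H eclipsed; 1.0 + 2.9 + 1.0 = 4.9 kcal/mol.
NH2 at 180° (staggered): Ph–NH2 gauche; 0.9 = 0.9 kcal/mol.
NH2 at 240° (eclipsed): H–H eclipsed, Ph–H eclipsed, H–NH2 eclipsed; 1.0 + 2.0 + 1.6 = 4.6 kcal/mol.
NH2 at 300° (staggered): no non-H gauche contacts → 0.0 kcal/mol.
Max at 120° (4.9 kcal/mol), min at 300° (0.0 kcal/mol); barrier = 4.9 kcal/mol.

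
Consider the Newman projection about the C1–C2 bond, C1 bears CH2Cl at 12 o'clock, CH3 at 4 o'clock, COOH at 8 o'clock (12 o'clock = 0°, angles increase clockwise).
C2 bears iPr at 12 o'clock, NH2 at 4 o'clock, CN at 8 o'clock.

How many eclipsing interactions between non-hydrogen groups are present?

3

Non-H eclipsing pairs: CH2Cl(0°)/iPr(0°); CH3(120°)/NH2(120°); COOH(240°)/CN(240°) — 3 interactions.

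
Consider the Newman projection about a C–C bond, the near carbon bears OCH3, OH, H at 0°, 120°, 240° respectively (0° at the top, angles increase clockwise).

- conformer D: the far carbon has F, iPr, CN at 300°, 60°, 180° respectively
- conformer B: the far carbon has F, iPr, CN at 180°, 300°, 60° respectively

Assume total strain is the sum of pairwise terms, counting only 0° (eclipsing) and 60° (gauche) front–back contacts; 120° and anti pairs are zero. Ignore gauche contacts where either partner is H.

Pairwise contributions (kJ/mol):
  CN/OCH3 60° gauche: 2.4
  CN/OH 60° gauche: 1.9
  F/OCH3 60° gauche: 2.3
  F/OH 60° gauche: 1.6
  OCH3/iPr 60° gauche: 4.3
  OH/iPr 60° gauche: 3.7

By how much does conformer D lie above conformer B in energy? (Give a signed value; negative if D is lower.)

D (staggered): OCH3(0°)/F(300°) gauche 2.3; OCH3(0°)/iPr(60°) gauche 4.3; OH(120°)/iPr(60°) gauche 3.7; OH(120°)/CN(180°) gauche 1.9 → 12.2 kJ/mol.
B (staggered): OCH3(0°)/iPr(300°) gauche 4.3; OCH3(0°)/CN(60°) gauche 2.4; OH(120°)/F(180°) gauche 1.6; OH(120°)/CN(60°) gauche 1.9 → 10.2 kJ/mol.
E(D) − E(B) = 12.2 − 10.2 = +2.0 kJ/mol.

+2.0 kJ/mol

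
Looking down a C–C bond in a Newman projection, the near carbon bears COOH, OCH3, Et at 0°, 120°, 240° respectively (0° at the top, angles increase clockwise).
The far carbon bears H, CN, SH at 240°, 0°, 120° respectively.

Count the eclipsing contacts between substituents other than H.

Non-H eclipsing pairs: COOH(0°)/CN(0°); OCH3(120°)/SH(120°) — 2 interactions.

2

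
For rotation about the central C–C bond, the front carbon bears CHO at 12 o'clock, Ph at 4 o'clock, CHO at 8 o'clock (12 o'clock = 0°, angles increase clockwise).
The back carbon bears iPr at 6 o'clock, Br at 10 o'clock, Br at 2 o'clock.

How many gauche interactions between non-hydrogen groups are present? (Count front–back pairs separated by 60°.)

6

Non-H gauche pairs: CHO(0°)/Br(300°); CHO(0°)/Br(60°); Ph(120°)/iPr(180°); Ph(120°)/Br(60°); CHO(240°)/iPr(180°); CHO(240°)/Br(300°) — 6 interactions.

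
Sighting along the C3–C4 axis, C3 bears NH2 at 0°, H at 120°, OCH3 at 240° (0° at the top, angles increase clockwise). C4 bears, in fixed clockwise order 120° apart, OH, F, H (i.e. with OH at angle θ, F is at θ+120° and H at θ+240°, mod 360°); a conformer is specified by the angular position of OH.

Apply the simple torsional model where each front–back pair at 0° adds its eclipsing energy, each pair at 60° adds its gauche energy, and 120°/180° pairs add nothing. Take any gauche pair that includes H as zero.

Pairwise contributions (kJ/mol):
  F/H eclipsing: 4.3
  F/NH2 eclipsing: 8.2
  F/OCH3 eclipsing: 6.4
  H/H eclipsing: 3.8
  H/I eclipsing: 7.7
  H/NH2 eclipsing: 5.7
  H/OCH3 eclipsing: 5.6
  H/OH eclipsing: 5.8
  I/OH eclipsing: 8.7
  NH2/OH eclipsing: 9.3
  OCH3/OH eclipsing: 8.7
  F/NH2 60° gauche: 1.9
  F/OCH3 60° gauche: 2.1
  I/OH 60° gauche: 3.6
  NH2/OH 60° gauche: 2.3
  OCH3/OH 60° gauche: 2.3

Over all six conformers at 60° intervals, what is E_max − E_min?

16.3 kJ/mol

OH at 0° (eclipsed): NH2–OH eclipsed, H–F eclipsed, OCH3–H eclipsed; 9.3 + 4.3 + 5.6 = 19.2 kJ/mol.
OH at 60° (staggered): NH2–OH gauche, OCH3–F gauche; 2.3 + 2.1 = 4.4 kJ/mol.
OH at 120° (eclipsed): NH2–H eclipsed, H–OH eclipsed, OCH3–F eclipsed; 5.7 + 5.8 + 6.4 = 17.9 kJ/mol.
OH at 180° (staggered): NH2–F gauche, OCH3–OH gauche, OCH3–F gauche; 1.9 + 2.3 + 2.1 = 6.3 kJ/mol.
OH at 240° (eclipsed): NH2–F eclipsed, H–H eclipsed, OCH3–OH eclipsed; 8.2 + 3.8 + 8.7 = 20.7 kJ/mol.
OH at 300° (staggered): NH2–OH gauche, NH2–F gauche, OCH3–OH gauche; 2.3 + 1.9 + 2.3 = 6.5 kJ/mol.
Max at 240° (20.7 kJ/mol), min at 60° (4.4 kJ/mol); barrier = 16.3 kJ/mol.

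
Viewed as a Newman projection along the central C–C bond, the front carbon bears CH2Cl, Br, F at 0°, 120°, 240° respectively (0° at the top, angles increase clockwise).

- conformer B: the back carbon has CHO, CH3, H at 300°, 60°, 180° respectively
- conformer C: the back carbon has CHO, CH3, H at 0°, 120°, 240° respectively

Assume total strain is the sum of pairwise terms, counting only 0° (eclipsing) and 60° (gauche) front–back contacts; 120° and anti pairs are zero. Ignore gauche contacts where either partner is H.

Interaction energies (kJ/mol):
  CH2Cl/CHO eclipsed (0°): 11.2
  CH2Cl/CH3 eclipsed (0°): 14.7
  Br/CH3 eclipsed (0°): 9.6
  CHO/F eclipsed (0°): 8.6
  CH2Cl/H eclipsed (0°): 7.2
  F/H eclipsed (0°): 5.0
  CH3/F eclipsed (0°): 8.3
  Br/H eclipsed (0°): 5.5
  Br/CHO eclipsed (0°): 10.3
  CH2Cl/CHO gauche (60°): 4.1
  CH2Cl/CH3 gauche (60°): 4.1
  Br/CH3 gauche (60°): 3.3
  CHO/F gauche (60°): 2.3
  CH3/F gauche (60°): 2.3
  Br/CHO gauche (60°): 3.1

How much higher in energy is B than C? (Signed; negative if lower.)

-12.0 kJ/mol

B (staggered): CH2Cl–CHO gauche, CH2Cl–CH3 gauche, Br–CH3 gauche, F–CHO gauche; 4.1 + 4.1 + 3.3 + 2.3 = 13.8 kJ/mol.
C (eclipsed): CH2Cl–CHO eclipsed, Br–CH3 eclipsed, F–H eclipsed; 11.2 + 9.6 + 5.0 = 25.8 kJ/mol.
E(B) − E(C) = 13.8 − 25.8 = -12.0 kJ/mol.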